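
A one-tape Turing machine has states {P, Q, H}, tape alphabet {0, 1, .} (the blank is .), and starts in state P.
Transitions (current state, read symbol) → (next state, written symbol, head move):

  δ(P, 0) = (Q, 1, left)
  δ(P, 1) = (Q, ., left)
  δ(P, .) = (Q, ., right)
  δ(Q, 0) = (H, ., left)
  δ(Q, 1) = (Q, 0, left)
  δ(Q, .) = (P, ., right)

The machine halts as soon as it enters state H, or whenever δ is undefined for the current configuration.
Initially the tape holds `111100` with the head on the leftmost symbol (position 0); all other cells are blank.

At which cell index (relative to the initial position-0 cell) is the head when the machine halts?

P | .[1]11100   read 1 → write ., move left, go to Q
Q | [.].11100   read . → write ., move right, go to P
P | .[.]11100   read . → write ., move right, go to Q
Q | ..[1]1100   read 1 → write 0, move left, go to Q
Q | .[.]01100   read . → write ., move right, go to P
P | ..[0]1100   read 0 → write 1, move left, go to Q
Q | .[.]11100   read . → write ., move right, go to P
P | ..[1]1100   read 1 → write ., move left, go to Q
Q | .[.].1100   read . → write ., move right, go to P
P | ..[.]1100   read . → write ., move right, go to Q
Q | ...[1]100   read 1 → write 0, move left, go to Q
Q | ..[.]0100   read . → write ., move right, go to P
P | ...[0]100   read 0 → write 1, move left, go to Q
Q | ..[.]1100   read . → write ., move right, go to P
P | ...[1]100   read 1 → write ., move left, go to Q
Q | ..[.].100   read . → write ., move right, go to P
P | ...[.]100   read . → write ., move right, go to Q
Q | ....[1]00   read 1 → write 0, move left, go to Q
Q | ...[.]000   read . → write ., move right, go to P
P | ....[0]00   read 0 → write 1, move left, go to Q
Q | ...[.]100   read . → write ., move right, go to P
P | ....[1]00   read 1 → write ., move left, go to Q
Q | ...[.].00   read . → write ., move right, go to P
P | ....[.]00   read . → write ., move right, go to Q
Q | .....[0]0   read 0 → write ., move left, go to H
H | ....[.].0
At halt the head is at cell 3.

3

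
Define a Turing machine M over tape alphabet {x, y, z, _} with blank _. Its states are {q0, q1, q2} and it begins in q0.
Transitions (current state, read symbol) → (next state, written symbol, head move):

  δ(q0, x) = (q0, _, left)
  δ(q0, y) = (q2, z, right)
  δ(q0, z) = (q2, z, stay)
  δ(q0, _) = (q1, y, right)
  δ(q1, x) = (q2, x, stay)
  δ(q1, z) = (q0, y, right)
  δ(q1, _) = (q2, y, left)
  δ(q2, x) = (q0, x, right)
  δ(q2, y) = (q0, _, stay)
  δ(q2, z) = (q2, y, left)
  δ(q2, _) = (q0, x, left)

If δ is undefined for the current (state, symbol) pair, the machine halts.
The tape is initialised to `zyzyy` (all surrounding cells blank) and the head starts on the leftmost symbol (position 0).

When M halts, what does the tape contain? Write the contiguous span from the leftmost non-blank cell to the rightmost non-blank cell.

q0 | __[z]yzyy_   read z → write z, move stay, go to q2
q2 | __[z]yzyy_   read z → write y, move left, go to q2
q2 | _[_]yyzyy_   read _ → write x, move left, go to q0
q0 | [_]xyyzyy_   read _ → write y, move right, go to q1
q1 | y[x]yyzyy_   read x → write x, move stay, go to q2
q2 | y[x]yyzyy_   read x → write x, move right, go to q0
q0 | yx[y]yzyy_   read y → write z, move right, go to q2
q2 | yxz[y]zyy_   read y → write _, move stay, go to q0
q0 | yxz[_]zyy_   read _ → write y, move right, go to q1
q1 | yxzy[z]yy_   read z → write y, move right, go to q0
q0 | yxzyy[y]y_   read y → write z, move right, go to q2
q2 | yxzyyz[y]_   read y → write _, move stay, go to q0
q0 | yxzyyz[_]_   read _ → write y, move right, go to q1
q1 | yxzyyzy[_]   read _ → write y, move left, go to q2
q2 | yxzyyz[y]y   read y → write _, move stay, go to q0
q0 | yxzyyz[_]y   read _ → write y, move right, go to q1
q1 | yxzyyzy[y]
The non-blank tape span at halt is yxzyyzyy.

yxzyyzyy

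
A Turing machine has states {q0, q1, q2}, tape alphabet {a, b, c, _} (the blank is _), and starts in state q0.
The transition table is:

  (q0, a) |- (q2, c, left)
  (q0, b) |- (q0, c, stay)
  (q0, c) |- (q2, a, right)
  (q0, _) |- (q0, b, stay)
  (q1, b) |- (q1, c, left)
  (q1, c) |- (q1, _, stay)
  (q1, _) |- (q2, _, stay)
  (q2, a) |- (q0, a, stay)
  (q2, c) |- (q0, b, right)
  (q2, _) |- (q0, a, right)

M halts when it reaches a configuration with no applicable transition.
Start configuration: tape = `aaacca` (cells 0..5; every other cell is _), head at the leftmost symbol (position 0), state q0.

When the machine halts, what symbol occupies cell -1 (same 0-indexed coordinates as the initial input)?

q0 | __[a]aacca   read a → write c, move left, go to q2
q2 | _[_]caacca   read _ → write a, move right, go to q0
q0 | _a[c]aacca   read c → write a, move right, go to q2
q2 | _aa[a]acca   read a → write a, move stay, go to q0
q0 | _aa[a]acca   read a → write c, move left, go to q2
q2 | _a[a]cacca   read a → write a, move stay, go to q0
q0 | _a[a]cacca   read a → write c, move left, go to q2
q2 | _[a]ccacca   read a → write a, move stay, go to q0
q0 | _[a]ccacca   read a → write c, move left, go to q2
q2 | [_]cccacca   read _ → write a, move right, go to q0
q0 | a[c]ccacca   read c → write a, move right, go to q2
q2 | aa[c]cacca   read c → write b, move right, go to q0
q0 | aab[c]acca   read c → write a, move right, go to q2
q2 | aaba[a]cca   read a → write a, move stay, go to q0
q0 | aaba[a]cca   read a → write c, move left, go to q2
q2 | aab[a]ccca   read a → write a, move stay, go to q0
q0 | aab[a]ccca   read a → write c, move left, go to q2
q2 | aa[b]cccca
Cell -1 holds a when M halts.

a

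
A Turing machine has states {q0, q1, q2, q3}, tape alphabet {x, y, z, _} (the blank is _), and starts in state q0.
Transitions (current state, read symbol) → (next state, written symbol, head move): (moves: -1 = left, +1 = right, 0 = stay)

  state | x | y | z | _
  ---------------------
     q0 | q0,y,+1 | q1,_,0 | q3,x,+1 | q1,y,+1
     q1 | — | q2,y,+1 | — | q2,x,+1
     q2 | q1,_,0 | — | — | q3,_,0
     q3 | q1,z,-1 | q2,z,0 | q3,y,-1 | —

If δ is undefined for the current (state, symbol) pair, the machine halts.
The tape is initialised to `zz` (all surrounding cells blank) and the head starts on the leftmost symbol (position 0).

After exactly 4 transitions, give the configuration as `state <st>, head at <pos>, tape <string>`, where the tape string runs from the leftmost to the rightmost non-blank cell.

state q2, head at 0, tape xzy

q0 | _[z]z   read z → write x, move +1, go to q3
q3 | _x[z]   read z → write y, move -1, go to q3
q3 | _[x]y   read x → write z, move -1, go to q1
q1 | [_]zy   read _ → write x, move +1, go to q2
q2 | x[z]y
After 4 steps: state q2, head at 0, tape xzy.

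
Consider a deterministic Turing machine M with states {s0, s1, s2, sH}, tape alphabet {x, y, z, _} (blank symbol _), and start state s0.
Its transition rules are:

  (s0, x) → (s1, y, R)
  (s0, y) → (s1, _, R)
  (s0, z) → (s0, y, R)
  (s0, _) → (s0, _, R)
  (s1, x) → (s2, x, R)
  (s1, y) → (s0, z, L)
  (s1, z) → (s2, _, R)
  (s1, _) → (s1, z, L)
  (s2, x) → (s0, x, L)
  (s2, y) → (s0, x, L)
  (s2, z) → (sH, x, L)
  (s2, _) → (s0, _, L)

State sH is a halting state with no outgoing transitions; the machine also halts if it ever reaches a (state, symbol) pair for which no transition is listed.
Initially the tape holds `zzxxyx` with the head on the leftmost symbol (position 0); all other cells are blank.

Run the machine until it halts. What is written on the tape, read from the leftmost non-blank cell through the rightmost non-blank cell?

yyyy__x

state=s0 head=0 tape=[z]zxxyx_   (s0,z)→(s0,y,R)
state=s0 head=1 tape=y[z]xxyx_   (s0,z)→(s0,y,R)
state=s0 head=2 tape=yy[x]xyx_   (s0,x)→(s1,y,R)
state=s1 head=3 tape=yyy[x]yx_   (s1,x)→(s2,x,R)
state=s2 head=4 tape=yyyx[y]x_   (s2,y)→(s0,x,L)
state=s0 head=3 tape=yyy[x]xx_   (s0,x)→(s1,y,R)
state=s1 head=4 tape=yyyy[x]x_   (s1,x)→(s2,x,R)
state=s2 head=5 tape=yyyyx[x]_   (s2,x)→(s0,x,L)
state=s0 head=4 tape=yyyy[x]x_   (s0,x)→(s1,y,R)
state=s1 head=5 tape=yyyyy[x]_   (s1,x)→(s2,x,R)
state=s2 head=6 tape=yyyyyx[_]   (s2,_)→(s0,_,L)
state=s0 head=5 tape=yyyyy[x]_   (s0,x)→(s1,y,R)
state=s1 head=6 tape=yyyyyy[_]   (s1,_)→(s1,z,L)
state=s1 head=5 tape=yyyyy[y]z   (s1,y)→(s0,z,L)
state=s0 head=4 tape=yyyy[y]zz   (s0,y)→(s1,_,R)
state=s1 head=5 tape=yyyy_[z]z   (s1,z)→(s2,_,R)
state=s2 head=6 tape=yyyy__[z]   (s2,z)→(sH,x,L)
state=sH head=5 tape=yyyy_[_]x
The non-blank tape span at halt is yyyy__x.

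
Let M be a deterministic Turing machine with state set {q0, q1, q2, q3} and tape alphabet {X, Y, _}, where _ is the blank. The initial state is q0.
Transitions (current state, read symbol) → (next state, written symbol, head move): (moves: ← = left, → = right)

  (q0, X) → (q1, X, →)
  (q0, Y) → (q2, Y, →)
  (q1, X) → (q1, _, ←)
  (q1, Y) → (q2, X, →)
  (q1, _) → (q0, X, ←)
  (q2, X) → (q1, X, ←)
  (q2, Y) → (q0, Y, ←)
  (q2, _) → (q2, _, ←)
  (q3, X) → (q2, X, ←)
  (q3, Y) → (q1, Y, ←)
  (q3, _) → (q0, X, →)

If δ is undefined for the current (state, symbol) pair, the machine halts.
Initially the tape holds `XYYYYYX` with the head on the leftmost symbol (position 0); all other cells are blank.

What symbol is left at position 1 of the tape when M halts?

_

state=q0 head=0 tape=__[X]YYYYYX   (q0,X)→(q1,X,→)
state=q1 head=1 tape=__X[Y]YYYYX   (q1,Y)→(q2,X,→)
state=q2 head=2 tape=__XX[Y]YYYX   (q2,Y)→(q0,Y,←)
state=q0 head=1 tape=__X[X]YYYYX   (q0,X)→(q1,X,→)
state=q1 head=2 tape=__XX[Y]YYYX   (q1,Y)→(q2,X,→)
state=q2 head=3 tape=__XXX[Y]YYX   (q2,Y)→(q0,Y,←)
state=q0 head=2 tape=__XX[X]YYYX   (q0,X)→(q1,X,→)
state=q1 head=3 tape=__XXX[Y]YYX   (q1,Y)→(q2,X,→)
state=q2 head=4 tape=__XXXX[Y]YX   (q2,Y)→(q0,Y,←)
state=q0 head=3 tape=__XXX[X]YYX   (q0,X)→(q1,X,→)
state=q1 head=4 tape=__XXXX[Y]YX   (q1,Y)→(q2,X,→)
state=q2 head=5 tape=__XXXXX[Y]X   (q2,Y)→(q0,Y,←)
state=q0 head=4 tape=__XXXX[X]YX   (q0,X)→(q1,X,→)
state=q1 head=5 tape=__XXXXX[Y]X   (q1,Y)→(q2,X,→)
state=q2 head=6 tape=__XXXXXX[X]   (q2,X)→(q1,X,←)
state=q1 head=5 tape=__XXXXX[X]X   (q1,X)→(q1,_,←)
state=q1 head=4 tape=__XXXX[X]_X   (q1,X)→(q1,_,←)
state=q1 head=3 tape=__XXX[X]__X   (q1,X)→(q1,_,←)
state=q1 head=2 tape=__XX[X]___X   (q1,X)→(q1,_,←)
state=q1 head=1 tape=__X[X]____X   (q1,X)→(q1,_,←)
state=q1 head=0 tape=__[X]_____X   (q1,X)→(q1,_,←)
state=q1 head=-1 tape=_[_]______X   (q1,_)→(q0,X,←)
state=q0 head=-2 tape=[_]X______X
Cell 1 holds _ when M halts.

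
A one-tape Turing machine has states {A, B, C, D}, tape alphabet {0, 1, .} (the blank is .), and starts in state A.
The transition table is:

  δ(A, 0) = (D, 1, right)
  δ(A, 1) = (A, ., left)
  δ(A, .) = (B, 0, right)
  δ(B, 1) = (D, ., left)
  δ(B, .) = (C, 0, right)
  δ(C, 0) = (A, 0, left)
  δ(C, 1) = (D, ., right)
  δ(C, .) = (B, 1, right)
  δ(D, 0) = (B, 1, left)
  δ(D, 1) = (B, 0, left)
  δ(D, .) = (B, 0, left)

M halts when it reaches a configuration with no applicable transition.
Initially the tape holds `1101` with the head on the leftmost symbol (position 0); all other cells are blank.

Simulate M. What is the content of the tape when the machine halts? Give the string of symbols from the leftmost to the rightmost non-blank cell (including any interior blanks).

001.1

A | .[1]101   read 1 → write ., move left, go to A
A | [.].101   read . → write 0, move right, go to B
B | 0[.]101   read . → write 0, move right, go to C
C | 00[1]01   read 1 → write ., move right, go to D
D | 00.[0]1   read 0 → write 1, move left, go to B
B | 00[.]11   read . → write 0, move right, go to C
C | 000[1]1   read 1 → write ., move right, go to D
D | 000.[1]   read 1 → write 0, move left, go to B
B | 000[.]0   read . → write 0, move right, go to C
C | 0000[0]   read 0 → write 0, move left, go to A
A | 000[0]0   read 0 → write 1, move right, go to D
D | 0001[0]   read 0 → write 1, move left, go to B
B | 000[1]1   read 1 → write ., move left, go to D
D | 00[0].1   read 0 → write 1, move left, go to B
B | 0[0]1.1
The non-blank tape span at halt is 001.1.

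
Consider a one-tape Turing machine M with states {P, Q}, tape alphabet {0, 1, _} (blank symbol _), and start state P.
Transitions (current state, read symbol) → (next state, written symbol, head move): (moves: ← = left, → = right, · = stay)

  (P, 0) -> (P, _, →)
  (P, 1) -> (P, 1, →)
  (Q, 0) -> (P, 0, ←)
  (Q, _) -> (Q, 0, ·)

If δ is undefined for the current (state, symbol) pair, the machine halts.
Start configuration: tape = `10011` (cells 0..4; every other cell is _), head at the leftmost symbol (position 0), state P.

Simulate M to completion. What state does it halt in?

P

P | [1]0011_   read 1 → write 1, move →, go to P
P | 1[0]011_   read 0 → write _, move →, go to P
P | 1_[0]11_   read 0 → write _, move →, go to P
P | 1__[1]1_   read 1 → write 1, move →, go to P
P | 1__1[1]_   read 1 → write 1, move →, go to P
P | 1__11[_]
No transition is defined for (P, _); M halts in state P.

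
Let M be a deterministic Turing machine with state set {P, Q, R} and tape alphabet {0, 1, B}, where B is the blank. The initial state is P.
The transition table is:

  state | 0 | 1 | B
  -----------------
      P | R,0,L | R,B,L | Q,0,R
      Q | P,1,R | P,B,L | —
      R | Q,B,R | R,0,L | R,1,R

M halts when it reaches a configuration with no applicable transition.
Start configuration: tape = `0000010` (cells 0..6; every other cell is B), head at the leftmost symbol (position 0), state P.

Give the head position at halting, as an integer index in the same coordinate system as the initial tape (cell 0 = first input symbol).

5

state=P head=0 tape=B[0]000010   (P,0)→(R,0,L)
state=R head=-1 tape=[B]0000010   (R,B)→(R,1,R)
state=R head=0 tape=1[0]000010   (R,0)→(Q,B,R)
state=Q head=1 tape=1B[0]00010   (Q,0)→(P,1,R)
state=P head=2 tape=1B1[0]0010   (P,0)→(R,0,L)
state=R head=1 tape=1B[1]00010   (R,1)→(R,0,L)
state=R head=0 tape=1[B]000010   (R,B)→(R,1,R)
state=R head=1 tape=11[0]00010   (R,0)→(Q,B,R)
state=Q head=2 tape=11B[0]0010   (Q,0)→(P,1,R)
state=P head=3 tape=11B1[0]010   (P,0)→(R,0,L)
state=R head=2 tape=11B[1]0010   (R,1)→(R,0,L)
state=R head=1 tape=11[B]00010   (R,B)→(R,1,R)
state=R head=2 tape=111[0]0010   (R,0)→(Q,B,R)
state=Q head=3 tape=111B[0]010   (Q,0)→(P,1,R)
state=P head=4 tape=111B1[0]10   (P,0)→(R,0,L)
state=R head=3 tape=111B[1]010   (R,1)→(R,0,L)
state=R head=2 tape=111[B]0010   (R,B)→(R,1,R)
state=R head=3 tape=1111[0]010   (R,0)→(Q,B,R)
state=Q head=4 tape=1111B[0]10   (Q,0)→(P,1,R)
state=P head=5 tape=1111B1[1]0   (P,1)→(R,B,L)
state=R head=4 tape=1111B[1]B0   (R,1)→(R,0,L)
state=R head=3 tape=1111[B]0B0   (R,B)→(R,1,R)
state=R head=4 tape=11111[0]B0   (R,0)→(Q,B,R)
state=Q head=5 tape=11111B[B]0
At halt the head is at cell 5.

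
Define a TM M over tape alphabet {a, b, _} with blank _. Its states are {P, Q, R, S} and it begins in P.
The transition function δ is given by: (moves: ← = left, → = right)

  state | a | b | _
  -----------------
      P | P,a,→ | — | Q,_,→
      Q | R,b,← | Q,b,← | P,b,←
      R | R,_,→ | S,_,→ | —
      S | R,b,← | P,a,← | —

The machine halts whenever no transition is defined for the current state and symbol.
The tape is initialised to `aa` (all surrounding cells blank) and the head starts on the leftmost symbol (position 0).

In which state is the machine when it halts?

P | [a]a__   read a → write a, move →, go to P
P | a[a]__   read a → write a, move →, go to P
P | aa[_]_   read _ → write _, move →, go to Q
Q | aa_[_]   read _ → write b, move ←, go to P
P | aa[_]b   read _ → write _, move →, go to Q
Q | aa_[b]   read b → write b, move ←, go to Q
Q | aa[_]b   read _ → write b, move ←, go to P
P | a[a]bb   read a → write a, move →, go to P
P | aa[b]b
No transition is defined for (P, b); M halts in state P.

P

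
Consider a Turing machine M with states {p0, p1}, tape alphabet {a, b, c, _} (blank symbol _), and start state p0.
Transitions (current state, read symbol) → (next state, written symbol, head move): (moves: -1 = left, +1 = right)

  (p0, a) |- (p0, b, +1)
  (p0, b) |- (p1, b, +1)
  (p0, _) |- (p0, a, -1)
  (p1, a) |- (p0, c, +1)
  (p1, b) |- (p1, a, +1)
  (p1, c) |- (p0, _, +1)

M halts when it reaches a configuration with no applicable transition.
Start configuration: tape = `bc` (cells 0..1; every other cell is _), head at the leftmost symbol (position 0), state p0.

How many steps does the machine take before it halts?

state=p0 head=0 tape=[b]c___   (p0,b)→(p1,b,+1)
state=p1 head=1 tape=b[c]___   (p1,c)→(p0,_,+1)
state=p0 head=2 tape=b_[_]__   (p0,_)→(p0,a,-1)
state=p0 head=1 tape=b[_]a__   (p0,_)→(p0,a,-1)
state=p0 head=0 tape=[b]aa__   (p0,b)→(p1,b,+1)
state=p1 head=1 tape=b[a]a__   (p1,a)→(p0,c,+1)
state=p0 head=2 tape=bc[a]__   (p0,a)→(p0,b,+1)
state=p0 head=3 tape=bcb[_]_   (p0,_)→(p0,a,-1)
state=p0 head=2 tape=bc[b]a_   (p0,b)→(p1,b,+1)
state=p1 head=3 tape=bcb[a]_   (p1,a)→(p0,c,+1)
state=p0 head=4 tape=bcbc[_]   (p0,_)→(p0,a,-1)
state=p0 head=3 tape=bcb[c]a
M halts after 11 transitions.

11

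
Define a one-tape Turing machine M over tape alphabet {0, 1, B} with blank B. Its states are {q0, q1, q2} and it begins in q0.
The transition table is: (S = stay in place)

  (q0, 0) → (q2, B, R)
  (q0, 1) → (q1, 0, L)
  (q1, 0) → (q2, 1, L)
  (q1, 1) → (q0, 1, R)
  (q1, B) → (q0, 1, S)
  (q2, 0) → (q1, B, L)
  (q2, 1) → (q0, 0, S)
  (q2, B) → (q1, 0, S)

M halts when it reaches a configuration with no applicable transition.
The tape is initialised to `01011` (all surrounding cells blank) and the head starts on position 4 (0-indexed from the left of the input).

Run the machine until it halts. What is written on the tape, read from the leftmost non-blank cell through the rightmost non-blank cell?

q0 | 0101[1]BB   read 1 → write 0, move L, go to q1
q1 | 010[1]0BB   read 1 → write 1, move R, go to q0
q0 | 0101[0]BB   read 0 → write B, move R, go to q2
q2 | 0101B[B]B   read B → write 0, move S, go to q1
q1 | 0101B[0]B   read 0 → write 1, move L, go to q2
q2 | 0101[B]1B   read B → write 0, move S, go to q1
q1 | 0101[0]1B   read 0 → write 1, move L, go to q2
q2 | 010[1]11B   read 1 → write 0, move S, go to q0
q0 | 010[0]11B   read 0 → write B, move R, go to q2
q2 | 010B[1]1B   read 1 → write 0, move S, go to q0
q0 | 010B[0]1B   read 0 → write B, move R, go to q2
q2 | 010BB[1]B   read 1 → write 0, move S, go to q0
q0 | 010BB[0]B   read 0 → write B, move R, go to q2
q2 | 010BBB[B]   read B → write 0, move S, go to q1
q1 | 010BBB[0]   read 0 → write 1, move L, go to q2
q2 | 010BB[B]1   read B → write 0, move S, go to q1
q1 | 010BB[0]1   read 0 → write 1, move L, go to q2
q2 | 010B[B]11   read B → write 0, move S, go to q1
q1 | 010B[0]11   read 0 → write 1, move L, go to q2
q2 | 010[B]111   read B → write 0, move S, go to q1
q1 | 010[0]111   read 0 → write 1, move L, go to q2
q2 | 01[0]1111   read 0 → write B, move L, go to q1
q1 | 0[1]B1111   read 1 → write 1, move R, go to q0
q0 | 01[B]1111
The non-blank tape span at halt is 01B1111.

01B1111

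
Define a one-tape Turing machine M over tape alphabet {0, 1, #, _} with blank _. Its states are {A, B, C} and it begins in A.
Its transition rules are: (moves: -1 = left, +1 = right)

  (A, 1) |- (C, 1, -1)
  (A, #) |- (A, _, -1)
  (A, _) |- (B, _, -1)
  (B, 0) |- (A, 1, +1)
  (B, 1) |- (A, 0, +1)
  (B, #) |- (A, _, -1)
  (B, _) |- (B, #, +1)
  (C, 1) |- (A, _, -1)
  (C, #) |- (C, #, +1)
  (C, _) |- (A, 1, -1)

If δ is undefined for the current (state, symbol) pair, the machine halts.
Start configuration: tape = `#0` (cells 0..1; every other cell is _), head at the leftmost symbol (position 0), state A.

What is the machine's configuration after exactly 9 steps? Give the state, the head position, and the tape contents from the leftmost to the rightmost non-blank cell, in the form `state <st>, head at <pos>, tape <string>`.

state B, head at 1, tape ###0

state=A head=0 tape=__[#]0_   (A,#)→(A,_,-1)
state=A head=-1 tape=_[_]_0_   (A,_)→(B,_,-1)
state=B head=-2 tape=[_]__0_   (B,_)→(B,#,+1)
state=B head=-1 tape=#[_]_0_   (B,_)→(B,#,+1)
state=B head=0 tape=##[_]0_   (B,_)→(B,#,+1)
state=B head=1 tape=###[0]_   (B,0)→(A,1,+1)
state=A head=2 tape=###1[_]   (A,_)→(B,_,-1)
state=B head=1 tape=###[1]_   (B,1)→(A,0,+1)
state=A head=2 tape=###0[_]   (A,_)→(B,_,-1)
state=B head=1 tape=###[0]_
After 9 steps: state B, head at 1, tape ###0.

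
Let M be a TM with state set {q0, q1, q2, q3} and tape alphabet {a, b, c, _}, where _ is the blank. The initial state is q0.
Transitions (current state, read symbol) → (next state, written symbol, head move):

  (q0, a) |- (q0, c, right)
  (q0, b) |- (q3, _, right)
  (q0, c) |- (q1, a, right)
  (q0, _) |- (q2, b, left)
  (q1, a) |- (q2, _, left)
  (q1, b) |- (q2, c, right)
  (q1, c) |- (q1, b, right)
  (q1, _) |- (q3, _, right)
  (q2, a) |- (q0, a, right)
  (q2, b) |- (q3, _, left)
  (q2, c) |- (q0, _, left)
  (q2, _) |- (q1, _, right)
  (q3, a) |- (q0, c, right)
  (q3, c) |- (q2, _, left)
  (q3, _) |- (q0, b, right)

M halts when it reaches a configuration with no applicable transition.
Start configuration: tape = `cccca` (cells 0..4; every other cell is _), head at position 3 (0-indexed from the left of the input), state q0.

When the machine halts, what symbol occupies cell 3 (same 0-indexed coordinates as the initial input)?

state=q0 head=3 tape=ccc[c]a__   (q0,c)→(q1,a,right)
state=q1 head=4 tape=ccca[a]__   (q1,a)→(q2,_,left)
state=q2 head=3 tape=ccc[a]___   (q2,a)→(q0,a,right)
state=q0 head=4 tape=ccca[_]__   (q0,_)→(q2,b,left)
state=q2 head=3 tape=ccc[a]b__   (q2,a)→(q0,a,right)
state=q0 head=4 tape=ccca[b]__   (q0,b)→(q3,_,right)
state=q3 head=5 tape=ccca_[_]_   (q3,_)→(q0,b,right)
state=q0 head=6 tape=ccca_b[_]   (q0,_)→(q2,b,left)
state=q2 head=5 tape=ccca_[b]b   (q2,b)→(q3,_,left)
state=q3 head=4 tape=ccca[_]_b   (q3,_)→(q0,b,right)
state=q0 head=5 tape=cccab[_]b   (q0,_)→(q2,b,left)
state=q2 head=4 tape=ccca[b]bb   (q2,b)→(q3,_,left)
state=q3 head=3 tape=ccc[a]_bb   (q3,a)→(q0,c,right)
state=q0 head=4 tape=cccc[_]bb   (q0,_)→(q2,b,left)
state=q2 head=3 tape=ccc[c]bbb   (q2,c)→(q0,_,left)
state=q0 head=2 tape=cc[c]_bbb   (q0,c)→(q1,a,right)
state=q1 head=3 tape=cca[_]bbb   (q1,_)→(q3,_,right)
state=q3 head=4 tape=cca_[b]bb
Cell 3 holds _ when M halts.

_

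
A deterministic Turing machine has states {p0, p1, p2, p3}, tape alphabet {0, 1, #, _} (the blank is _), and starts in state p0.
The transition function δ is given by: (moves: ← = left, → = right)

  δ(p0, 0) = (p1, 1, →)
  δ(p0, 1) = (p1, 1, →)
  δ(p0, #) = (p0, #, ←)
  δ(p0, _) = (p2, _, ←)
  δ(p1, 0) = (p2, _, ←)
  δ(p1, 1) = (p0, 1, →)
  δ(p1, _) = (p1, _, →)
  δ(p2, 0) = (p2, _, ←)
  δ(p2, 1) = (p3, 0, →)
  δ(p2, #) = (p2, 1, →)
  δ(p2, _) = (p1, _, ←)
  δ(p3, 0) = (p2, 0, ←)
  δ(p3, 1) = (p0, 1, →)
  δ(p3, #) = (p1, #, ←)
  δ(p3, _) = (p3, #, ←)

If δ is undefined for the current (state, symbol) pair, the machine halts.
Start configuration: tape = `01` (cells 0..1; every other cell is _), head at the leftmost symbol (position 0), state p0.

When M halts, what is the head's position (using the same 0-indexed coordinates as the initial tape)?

state=p0 head=0 tape=__[0]1_   (p0,0)→(p1,1,→)
state=p1 head=1 tape=__1[1]_   (p1,1)→(p0,1,→)
state=p0 head=2 tape=__11[_]   (p0,_)→(p2,_,←)
state=p2 head=1 tape=__1[1]_   (p2,1)→(p3,0,→)
state=p3 head=2 tape=__10[_]   (p3,_)→(p3,#,←)
state=p3 head=1 tape=__1[0]#   (p3,0)→(p2,0,←)
state=p2 head=0 tape=__[1]0#   (p2,1)→(p3,0,→)
state=p3 head=1 tape=__0[0]#   (p3,0)→(p2,0,←)
state=p2 head=0 tape=__[0]0#   (p2,0)→(p2,_,←)
state=p2 head=-1 tape=_[_]_0#   (p2,_)→(p1,_,←)
state=p1 head=-2 tape=[_]__0#   (p1,_)→(p1,_,→)
state=p1 head=-1 tape=_[_]_0#   (p1,_)→(p1,_,→)
state=p1 head=0 tape=__[_]0#   (p1,_)→(p1,_,→)
state=p1 head=1 tape=___[0]#   (p1,0)→(p2,_,←)
state=p2 head=0 tape=__[_]_#   (p2,_)→(p1,_,←)
state=p1 head=-1 tape=_[_]__#   (p1,_)→(p1,_,→)
state=p1 head=0 tape=__[_]_#   (p1,_)→(p1,_,→)
state=p1 head=1 tape=___[_]#   (p1,_)→(p1,_,→)
state=p1 head=2 tape=____[#]
At halt the head is at cell 2.

2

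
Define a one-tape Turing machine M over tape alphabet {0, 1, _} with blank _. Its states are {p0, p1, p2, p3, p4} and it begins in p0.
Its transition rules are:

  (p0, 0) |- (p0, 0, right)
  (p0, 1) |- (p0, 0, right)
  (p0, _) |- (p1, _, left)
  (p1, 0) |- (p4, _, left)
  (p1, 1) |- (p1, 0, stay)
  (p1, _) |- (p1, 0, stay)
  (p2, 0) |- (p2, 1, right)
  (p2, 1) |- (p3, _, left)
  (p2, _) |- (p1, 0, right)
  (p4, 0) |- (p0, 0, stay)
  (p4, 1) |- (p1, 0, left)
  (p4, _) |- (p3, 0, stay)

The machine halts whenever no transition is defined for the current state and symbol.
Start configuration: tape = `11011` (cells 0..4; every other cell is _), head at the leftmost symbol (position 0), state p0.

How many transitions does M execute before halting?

24

state=p0 head=0 tape=_[1]1011_   (p0,1)→(p0,0,right)
state=p0 head=1 tape=_0[1]011_   (p0,1)→(p0,0,right)
state=p0 head=2 tape=_00[0]11_   (p0,0)→(p0,0,right)
state=p0 head=3 tape=_000[1]1_   (p0,1)→(p0,0,right)
state=p0 head=4 tape=_0000[1]_   (p0,1)→(p0,0,right)
state=p0 head=5 tape=_00000[_]   (p0,_)→(p1,_,left)
state=p1 head=4 tape=_0000[0]_   (p1,0)→(p4,_,left)
state=p4 head=3 tape=_000[0]__   (p4,0)→(p0,0,stay)
state=p0 head=3 tape=_000[0]__   (p0,0)→(p0,0,right)
state=p0 head=4 tape=_0000[_]_   (p0,_)→(p1,_,left)
state=p1 head=3 tape=_000[0]__   (p1,0)→(p4,_,left)
state=p4 head=2 tape=_00[0]___   (p4,0)→(p0,0,stay)
state=p0 head=2 tape=_00[0]___   (p0,0)→(p0,0,right)
state=p0 head=3 tape=_000[_]__   (p0,_)→(p1,_,left)
state=p1 head=2 tape=_00[0]___   (p1,0)→(p4,_,left)
state=p4 head=1 tape=_0[0]____   (p4,0)→(p0,0,stay)
state=p0 head=1 tape=_0[0]____   (p0,0)→(p0,0,right)
state=p0 head=2 tape=_00[_]___   (p0,_)→(p1,_,left)
state=p1 head=1 tape=_0[0]____   (p1,0)→(p4,_,left)
state=p4 head=0 tape=_[0]_____   (p4,0)→(p0,0,stay)
state=p0 head=0 tape=_[0]_____   (p0,0)→(p0,0,right)
state=p0 head=1 tape=_0[_]____   (p0,_)→(p1,_,left)
state=p1 head=0 tape=_[0]_____   (p1,0)→(p4,_,left)
state=p4 head=-1 tape=[_]______   (p4,_)→(p3,0,stay)
state=p3 head=-1 tape=[0]______
M halts after 24 transitions.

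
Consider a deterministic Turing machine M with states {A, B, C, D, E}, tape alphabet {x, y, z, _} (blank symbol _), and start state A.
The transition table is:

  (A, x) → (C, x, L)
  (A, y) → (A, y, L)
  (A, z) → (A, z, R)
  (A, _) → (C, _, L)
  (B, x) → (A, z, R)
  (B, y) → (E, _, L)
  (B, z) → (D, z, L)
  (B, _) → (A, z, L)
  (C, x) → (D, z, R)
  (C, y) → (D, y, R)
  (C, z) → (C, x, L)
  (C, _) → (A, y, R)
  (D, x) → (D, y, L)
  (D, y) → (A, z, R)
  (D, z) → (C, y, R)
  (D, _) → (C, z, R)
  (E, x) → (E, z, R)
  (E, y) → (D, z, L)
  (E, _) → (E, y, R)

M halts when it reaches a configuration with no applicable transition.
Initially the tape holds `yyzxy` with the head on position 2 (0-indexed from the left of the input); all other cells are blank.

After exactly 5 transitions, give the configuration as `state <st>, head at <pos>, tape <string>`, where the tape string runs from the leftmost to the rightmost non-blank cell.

A | yy[z]xy   read z → write z, move R, go to A
A | yyz[x]y   read x → write x, move L, go to C
C | yy[z]xy   read z → write x, move L, go to C
C | y[y]xxy   read y → write y, move R, go to D
D | yy[x]xy   read x → write y, move L, go to D
D | y[y]yxy
After 5 steps: state D, head at 1, tape yyyxy.

state D, head at 1, tape yyyxy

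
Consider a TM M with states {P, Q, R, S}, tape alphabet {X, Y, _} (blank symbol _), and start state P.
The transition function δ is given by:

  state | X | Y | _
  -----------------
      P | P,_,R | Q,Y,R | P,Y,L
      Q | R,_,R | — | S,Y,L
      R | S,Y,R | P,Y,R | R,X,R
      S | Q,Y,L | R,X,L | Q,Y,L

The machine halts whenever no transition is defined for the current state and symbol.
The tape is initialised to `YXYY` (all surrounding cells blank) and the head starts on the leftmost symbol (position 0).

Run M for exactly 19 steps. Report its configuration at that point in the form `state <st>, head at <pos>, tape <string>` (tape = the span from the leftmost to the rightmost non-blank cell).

P | [Y]XYY___   read Y → write Y, move R, go to Q
Q | Y[X]YY___   read X → write _, move R, go to R
R | Y_[Y]Y___   read Y → write Y, move R, go to P
P | Y_Y[Y]___   read Y → write Y, move R, go to Q
Q | Y_YY[_]__   read _ → write Y, move L, go to S
S | Y_Y[Y]Y__   read Y → write X, move L, go to R
R | Y_[Y]XY__   read Y → write Y, move R, go to P
P | Y_Y[X]Y__   read X → write _, move R, go to P
P | Y_Y_[Y]__   read Y → write Y, move R, go to Q
Q | Y_Y_Y[_]_   read _ → write Y, move L, go to S
S | Y_Y_[Y]Y_   read Y → write X, move L, go to R
R | Y_Y[_]XY_   read _ → write X, move R, go to R
R | Y_YX[X]Y_   read X → write Y, move R, go to S
S | Y_YXY[Y]_   read Y → write X, move L, go to R
R | Y_YX[Y]X_   read Y → write Y, move R, go to P
P | Y_YXY[X]_   read X → write _, move R, go to P
P | Y_YXY_[_]   read _ → write Y, move L, go to P
P | Y_YXY[_]Y   read _ → write Y, move L, go to P
P | Y_YX[Y]YY   read Y → write Y, move R, go to Q
Q | Y_YXY[Y]Y
After 19 steps: state Q, head at 5, tape Y_YXYYY.

state Q, head at 5, tape Y_YXYYY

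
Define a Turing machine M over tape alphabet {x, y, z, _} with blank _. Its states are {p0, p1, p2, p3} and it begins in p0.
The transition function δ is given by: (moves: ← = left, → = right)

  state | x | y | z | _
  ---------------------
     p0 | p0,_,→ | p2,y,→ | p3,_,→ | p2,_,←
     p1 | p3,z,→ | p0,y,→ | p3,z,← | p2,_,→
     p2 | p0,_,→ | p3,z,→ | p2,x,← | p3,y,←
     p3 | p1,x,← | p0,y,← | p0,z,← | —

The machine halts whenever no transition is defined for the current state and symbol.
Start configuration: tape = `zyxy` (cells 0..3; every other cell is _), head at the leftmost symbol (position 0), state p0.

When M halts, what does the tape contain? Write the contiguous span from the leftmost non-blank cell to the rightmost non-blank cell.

state=p0 head=0 tape=__[z]yxy   (p0,z)→(p3,_,→)
state=p3 head=1 tape=___[y]xy   (p3,y)→(p0,y,←)
state=p0 head=0 tape=__[_]yxy   (p0,_)→(p2,_,←)
state=p2 head=-1 tape=_[_]_yxy   (p2,_)→(p3,y,←)
state=p3 head=-2 tape=[_]y_yxy
The non-blank tape span at halt is y_yxy.

y_yxy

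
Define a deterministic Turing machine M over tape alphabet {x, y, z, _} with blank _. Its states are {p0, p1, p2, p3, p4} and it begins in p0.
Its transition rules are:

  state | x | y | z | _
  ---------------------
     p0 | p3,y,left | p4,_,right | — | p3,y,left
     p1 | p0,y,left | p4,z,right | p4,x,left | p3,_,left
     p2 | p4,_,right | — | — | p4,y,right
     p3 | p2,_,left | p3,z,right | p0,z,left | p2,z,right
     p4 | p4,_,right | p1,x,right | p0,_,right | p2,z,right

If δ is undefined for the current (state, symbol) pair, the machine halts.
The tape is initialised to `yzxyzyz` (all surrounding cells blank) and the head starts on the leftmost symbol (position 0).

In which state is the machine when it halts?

p2

state=p0 head=0 tape=[y]zxyzyz   (p0,y)→(p4,_,right)
state=p4 head=1 tape=_[z]xyzyz   (p4,z)→(p0,_,right)
state=p0 head=2 tape=__[x]yzyz   (p0,x)→(p3,y,left)
state=p3 head=1 tape=_[_]yyzyz   (p3,_)→(p2,z,right)
state=p2 head=2 tape=_z[y]yzyz
No transition is defined for (p2, y); M halts in state p2.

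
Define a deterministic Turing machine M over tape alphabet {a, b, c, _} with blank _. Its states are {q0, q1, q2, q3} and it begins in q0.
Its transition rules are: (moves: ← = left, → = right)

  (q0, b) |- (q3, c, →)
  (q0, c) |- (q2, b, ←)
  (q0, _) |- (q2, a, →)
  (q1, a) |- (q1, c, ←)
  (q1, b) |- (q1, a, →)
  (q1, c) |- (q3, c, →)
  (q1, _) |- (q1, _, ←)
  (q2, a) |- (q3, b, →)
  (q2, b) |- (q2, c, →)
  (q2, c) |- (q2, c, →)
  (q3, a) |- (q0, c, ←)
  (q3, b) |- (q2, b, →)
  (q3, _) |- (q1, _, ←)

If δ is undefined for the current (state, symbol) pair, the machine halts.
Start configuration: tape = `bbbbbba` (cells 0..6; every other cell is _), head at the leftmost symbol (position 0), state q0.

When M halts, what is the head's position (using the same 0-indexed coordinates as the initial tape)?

6

q0 | [b]bbbbba_   read b → write c, move →, go to q3
q3 | c[b]bbbba_   read b → write b, move →, go to q2
q2 | cb[b]bbba_   read b → write c, move →, go to q2
q2 | cbc[b]bba_   read b → write c, move →, go to q2
q2 | cbcc[b]ba_   read b → write c, move →, go to q2
q2 | cbccc[b]a_   read b → write c, move →, go to q2
q2 | cbcccc[a]_   read a → write b, move →, go to q3
q3 | cbccccb[_]   read _ → write _, move ←, go to q1
q1 | cbcccc[b]_   read b → write a, move →, go to q1
q1 | cbcccca[_]   read _ → write _, move ←, go to q1
q1 | cbcccc[a]_   read a → write c, move ←, go to q1
q1 | cbccc[c]c_   read c → write c, move →, go to q3
q3 | cbcccc[c]_
At halt the head is at cell 6.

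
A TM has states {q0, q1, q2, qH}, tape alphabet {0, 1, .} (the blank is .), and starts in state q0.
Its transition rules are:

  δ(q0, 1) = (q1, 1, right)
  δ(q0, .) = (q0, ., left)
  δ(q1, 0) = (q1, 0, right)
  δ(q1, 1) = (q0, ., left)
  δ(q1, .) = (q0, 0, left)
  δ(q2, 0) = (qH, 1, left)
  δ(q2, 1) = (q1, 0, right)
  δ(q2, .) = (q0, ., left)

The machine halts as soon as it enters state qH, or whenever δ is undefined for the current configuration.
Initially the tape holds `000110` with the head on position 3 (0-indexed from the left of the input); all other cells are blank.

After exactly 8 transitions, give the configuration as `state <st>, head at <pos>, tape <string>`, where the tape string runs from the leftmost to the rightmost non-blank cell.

state q0, head at 5, tape 0001000

q0 | 000[1]10.   read 1 → write 1, move right, go to q1
q1 | 0001[1]0.   read 1 → write ., move left, go to q0
q0 | 000[1].0.   read 1 → write 1, move right, go to q1
q1 | 0001[.]0.   read . → write 0, move left, go to q0
q0 | 000[1]00.   read 1 → write 1, move right, go to q1
q1 | 0001[0]0.   read 0 → write 0, move right, go to q1
q1 | 00010[0].   read 0 → write 0, move right, go to q1
q1 | 000100[.]   read . → write 0, move left, go to q0
q0 | 00010[0]0
After 8 steps: state q0, head at 5, tape 0001000.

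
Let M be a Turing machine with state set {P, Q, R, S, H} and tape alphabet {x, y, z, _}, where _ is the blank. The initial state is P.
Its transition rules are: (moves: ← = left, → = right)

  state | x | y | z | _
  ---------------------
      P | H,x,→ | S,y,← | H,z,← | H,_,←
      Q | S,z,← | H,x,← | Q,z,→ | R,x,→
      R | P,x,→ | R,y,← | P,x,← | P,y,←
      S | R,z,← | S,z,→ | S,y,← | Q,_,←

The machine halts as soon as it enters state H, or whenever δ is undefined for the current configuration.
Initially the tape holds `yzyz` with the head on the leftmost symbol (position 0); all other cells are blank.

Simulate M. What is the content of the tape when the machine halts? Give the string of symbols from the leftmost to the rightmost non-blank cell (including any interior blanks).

xyyzyz

state=P head=0 tape=__[y]zyz   (P,y)→(S,y,←)
state=S head=-1 tape=_[_]yzyz   (S,_)→(Q,_,←)
state=Q head=-2 tape=[_]_yzyz   (Q,_)→(R,x,→)
state=R head=-1 tape=x[_]yzyz   (R,_)→(P,y,←)
state=P head=-2 tape=[x]yyzyz   (P,x)→(H,x,→)
state=H head=-1 tape=x[y]yzyz
The non-blank tape span at halt is xyyzyz.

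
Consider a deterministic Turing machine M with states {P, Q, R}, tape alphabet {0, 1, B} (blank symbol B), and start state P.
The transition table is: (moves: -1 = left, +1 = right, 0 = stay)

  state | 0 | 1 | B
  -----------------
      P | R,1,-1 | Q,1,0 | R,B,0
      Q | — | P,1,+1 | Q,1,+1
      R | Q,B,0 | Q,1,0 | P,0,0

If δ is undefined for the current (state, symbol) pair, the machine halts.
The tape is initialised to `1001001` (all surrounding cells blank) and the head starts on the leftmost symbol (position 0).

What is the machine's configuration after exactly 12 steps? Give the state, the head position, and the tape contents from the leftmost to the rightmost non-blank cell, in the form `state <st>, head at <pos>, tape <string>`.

state=P head=0 tape=[1]001001   (P,1)→(Q,1,0)
state=Q head=0 tape=[1]001001   (Q,1)→(P,1,+1)
state=P head=1 tape=1[0]01001   (P,0)→(R,1,-1)
state=R head=0 tape=[1]101001   (R,1)→(Q,1,0)
state=Q head=0 tape=[1]101001   (Q,1)→(P,1,+1)
state=P head=1 tape=1[1]01001   (P,1)→(Q,1,0)
state=Q head=1 tape=1[1]01001   (Q,1)→(P,1,+1)
state=P head=2 tape=11[0]1001   (P,0)→(R,1,-1)
state=R head=1 tape=1[1]11001   (R,1)→(Q,1,0)
state=Q head=1 tape=1[1]11001   (Q,1)→(P,1,+1)
state=P head=2 tape=11[1]1001   (P,1)→(Q,1,0)
state=Q head=2 tape=11[1]1001   (Q,1)→(P,1,+1)
state=P head=3 tape=111[1]001
After 12 steps: state P, head at 3, tape 1111001.

state P, head at 3, tape 1111001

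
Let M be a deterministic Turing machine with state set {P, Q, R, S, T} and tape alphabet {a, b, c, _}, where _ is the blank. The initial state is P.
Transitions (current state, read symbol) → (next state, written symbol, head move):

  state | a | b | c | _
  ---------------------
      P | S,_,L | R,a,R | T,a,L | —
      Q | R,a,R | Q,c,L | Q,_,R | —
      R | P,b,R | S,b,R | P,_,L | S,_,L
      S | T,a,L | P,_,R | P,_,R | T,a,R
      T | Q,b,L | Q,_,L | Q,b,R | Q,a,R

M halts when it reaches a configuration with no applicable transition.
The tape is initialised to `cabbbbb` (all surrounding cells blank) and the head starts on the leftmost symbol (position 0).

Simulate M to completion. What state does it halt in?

Q

state=P head=0 tape=_[c]abbbbb___   (P,c)→(T,a,L)
state=T head=-1 tape=[_]aabbbbb___   (T,_)→(Q,a,R)
state=Q head=0 tape=a[a]abbbbb___   (Q,a)→(R,a,R)
state=R head=1 tape=aa[a]bbbbb___   (R,a)→(P,b,R)
state=P head=2 tape=aab[b]bbbb___   (P,b)→(R,a,R)
state=R head=3 tape=aaba[b]bbb___   (R,b)→(S,b,R)
state=S head=4 tape=aabab[b]bb___   (S,b)→(P,_,R)
state=P head=5 tape=aabab_[b]b___   (P,b)→(R,a,R)
state=R head=6 tape=aabab_a[b]___   (R,b)→(S,b,R)
state=S head=7 tape=aabab_ab[_]__   (S,_)→(T,a,R)
state=T head=8 tape=aabab_aba[_]_   (T,_)→(Q,a,R)
state=Q head=9 tape=aabab_abaa[_]
No transition is defined for (Q, _); M halts in state Q.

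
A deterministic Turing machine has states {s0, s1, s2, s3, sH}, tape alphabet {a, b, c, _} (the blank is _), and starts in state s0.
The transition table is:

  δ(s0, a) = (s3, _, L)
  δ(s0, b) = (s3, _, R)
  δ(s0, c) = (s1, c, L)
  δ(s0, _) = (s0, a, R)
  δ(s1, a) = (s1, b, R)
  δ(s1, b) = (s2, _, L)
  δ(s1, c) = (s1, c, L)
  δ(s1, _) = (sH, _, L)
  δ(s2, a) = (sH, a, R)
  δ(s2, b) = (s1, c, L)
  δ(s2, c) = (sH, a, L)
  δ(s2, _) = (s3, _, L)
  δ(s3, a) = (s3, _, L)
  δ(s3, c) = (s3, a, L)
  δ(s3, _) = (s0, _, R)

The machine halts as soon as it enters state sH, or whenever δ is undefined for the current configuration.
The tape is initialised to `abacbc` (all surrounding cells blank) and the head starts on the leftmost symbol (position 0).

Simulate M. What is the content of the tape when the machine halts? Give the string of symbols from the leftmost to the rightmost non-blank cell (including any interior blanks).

state=s0 head=0 tape=_[a]bacbc   (s0,a)→(s3,_,L)
state=s3 head=-1 tape=[_]_bacbc   (s3,_)→(s0,_,R)
state=s0 head=0 tape=_[_]bacbc   (s0,_)→(s0,a,R)
state=s0 head=1 tape=_a[b]acbc   (s0,b)→(s3,_,R)
state=s3 head=2 tape=_a_[a]cbc   (s3,a)→(s3,_,L)
state=s3 head=1 tape=_a[_]_cbc   (s3,_)→(s0,_,R)
state=s0 head=2 tape=_a_[_]cbc   (s0,_)→(s0,a,R)
state=s0 head=3 tape=_a_a[c]bc   (s0,c)→(s1,c,L)
state=s1 head=2 tape=_a_[a]cbc   (s1,a)→(s1,b,R)
state=s1 head=3 tape=_a_b[c]bc   (s1,c)→(s1,c,L)
state=s1 head=2 tape=_a_[b]cbc   (s1,b)→(s2,_,L)
state=s2 head=1 tape=_a[_]_cbc   (s2,_)→(s3,_,L)
state=s3 head=0 tape=_[a]__cbc   (s3,a)→(s3,_,L)
state=s3 head=-1 tape=[_]___cbc   (s3,_)→(s0,_,R)
state=s0 head=0 tape=_[_]__cbc   (s0,_)→(s0,a,R)
state=s0 head=1 tape=_a[_]_cbc   (s0,_)→(s0,a,R)
state=s0 head=2 tape=_aa[_]cbc   (s0,_)→(s0,a,R)
state=s0 head=3 tape=_aaa[c]bc   (s0,c)→(s1,c,L)
state=s1 head=2 tape=_aa[a]cbc   (s1,a)→(s1,b,R)
state=s1 head=3 tape=_aab[c]bc   (s1,c)→(s1,c,L)
state=s1 head=2 tape=_aa[b]cbc   (s1,b)→(s2,_,L)
state=s2 head=1 tape=_a[a]_cbc   (s2,a)→(sH,a,R)
state=sH head=2 tape=_aa[_]cbc
The non-blank tape span at halt is aa_cbc.

aa_cbc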